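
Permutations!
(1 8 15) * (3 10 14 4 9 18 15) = (1 8 3 10 14 4 9 18 15) = [0, 8, 2, 10, 9, 5, 6, 7, 3, 18, 14, 11, 12, 13, 4, 1, 16, 17, 15]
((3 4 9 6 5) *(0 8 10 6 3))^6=(0 8 10 6 5)=[8, 1, 2, 3, 4, 0, 5, 7, 10, 9, 6]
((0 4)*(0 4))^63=[0, 1, 2, 3, 4]=(4)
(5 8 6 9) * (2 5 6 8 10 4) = (2 5 10 4)(6 9) = [0, 1, 5, 3, 2, 10, 9, 7, 8, 6, 4]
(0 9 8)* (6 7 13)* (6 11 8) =(0 9 6 7 13 11 8) =[9, 1, 2, 3, 4, 5, 7, 13, 0, 6, 10, 8, 12, 11]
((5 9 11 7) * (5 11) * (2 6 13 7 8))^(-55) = (2 8 11 7 13 6)(5 9) = [0, 1, 8, 3, 4, 9, 2, 13, 11, 5, 10, 7, 12, 6]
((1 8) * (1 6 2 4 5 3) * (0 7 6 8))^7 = [1, 3, 6, 5, 2, 4, 7, 0, 8] = (8)(0 1 3 5 4 2 6 7)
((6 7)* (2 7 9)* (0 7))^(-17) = (0 9 7 2 6) = [9, 1, 6, 3, 4, 5, 0, 2, 8, 7]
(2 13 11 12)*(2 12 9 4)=(2 13 11 9 4)=[0, 1, 13, 3, 2, 5, 6, 7, 8, 4, 10, 9, 12, 11]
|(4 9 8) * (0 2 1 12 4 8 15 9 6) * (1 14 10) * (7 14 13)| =10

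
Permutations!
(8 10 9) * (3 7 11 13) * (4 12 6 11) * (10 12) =(3 7 4 10 9 8 12 6 11 13) =[0, 1, 2, 7, 10, 5, 11, 4, 12, 8, 9, 13, 6, 3]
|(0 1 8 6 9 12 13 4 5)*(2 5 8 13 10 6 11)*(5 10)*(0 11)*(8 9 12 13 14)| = 12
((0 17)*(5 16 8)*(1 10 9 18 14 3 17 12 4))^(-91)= (0 17 3 14 18 9 10 1 4 12)(5 8 16)= [17, 4, 2, 14, 12, 8, 6, 7, 16, 10, 1, 11, 0, 13, 18, 15, 5, 3, 9]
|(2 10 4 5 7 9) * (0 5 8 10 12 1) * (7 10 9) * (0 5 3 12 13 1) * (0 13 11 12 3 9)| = |(0 9 2 11 12 13 1 5 10 4 8)| = 11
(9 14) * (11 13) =(9 14)(11 13) =[0, 1, 2, 3, 4, 5, 6, 7, 8, 14, 10, 13, 12, 11, 9]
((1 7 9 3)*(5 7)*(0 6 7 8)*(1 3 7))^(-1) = [8, 6, 2, 3, 4, 1, 0, 9, 5, 7] = (0 8 5 1 6)(7 9)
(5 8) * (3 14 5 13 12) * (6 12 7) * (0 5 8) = (0 5)(3 14 8 13 7 6 12) = [5, 1, 2, 14, 4, 0, 12, 6, 13, 9, 10, 11, 3, 7, 8]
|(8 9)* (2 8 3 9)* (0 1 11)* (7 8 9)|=|(0 1 11)(2 9 3 7 8)|=15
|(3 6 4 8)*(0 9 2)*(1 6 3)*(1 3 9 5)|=|(0 5 1 6 4 8 3 9 2)|=9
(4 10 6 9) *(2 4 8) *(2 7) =[0, 1, 4, 3, 10, 5, 9, 2, 7, 8, 6] =(2 4 10 6 9 8 7)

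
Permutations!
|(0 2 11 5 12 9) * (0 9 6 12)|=|(0 2 11 5)(6 12)|=4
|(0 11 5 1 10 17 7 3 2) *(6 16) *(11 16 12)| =12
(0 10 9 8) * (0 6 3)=(0 10 9 8 6 3)=[10, 1, 2, 0, 4, 5, 3, 7, 6, 8, 9]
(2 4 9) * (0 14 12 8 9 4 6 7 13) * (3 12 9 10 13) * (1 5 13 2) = (0 14 9 1 5 13)(2 6 7 3 12 8 10) = [14, 5, 6, 12, 4, 13, 7, 3, 10, 1, 2, 11, 8, 0, 9]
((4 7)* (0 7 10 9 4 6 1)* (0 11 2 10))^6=(0 10 1)(2 6 4)(7 9 11)=[10, 0, 6, 3, 2, 5, 4, 9, 8, 11, 1, 7]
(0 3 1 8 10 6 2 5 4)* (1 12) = [3, 8, 5, 12, 0, 4, 2, 7, 10, 9, 6, 11, 1] = (0 3 12 1 8 10 6 2 5 4)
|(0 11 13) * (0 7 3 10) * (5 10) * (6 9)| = 14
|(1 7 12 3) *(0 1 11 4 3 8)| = 15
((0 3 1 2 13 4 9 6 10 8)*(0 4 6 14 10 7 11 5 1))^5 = (14)(0 3)(1 11 6 2 5 7 13) = [3, 11, 5, 0, 4, 7, 2, 13, 8, 9, 10, 6, 12, 1, 14]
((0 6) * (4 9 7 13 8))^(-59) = (0 6)(4 9 7 13 8) = [6, 1, 2, 3, 9, 5, 0, 13, 4, 7, 10, 11, 12, 8]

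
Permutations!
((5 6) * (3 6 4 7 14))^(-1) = (3 14 7 4 5 6) = [0, 1, 2, 14, 5, 6, 3, 4, 8, 9, 10, 11, 12, 13, 7]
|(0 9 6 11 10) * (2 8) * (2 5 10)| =8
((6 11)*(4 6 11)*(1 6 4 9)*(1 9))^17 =[0, 6, 2, 3, 4, 5, 1, 7, 8, 9, 10, 11] =(11)(1 6)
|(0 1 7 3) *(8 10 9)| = |(0 1 7 3)(8 10 9)| = 12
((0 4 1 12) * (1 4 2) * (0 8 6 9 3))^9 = (0 2 1 12 8 6 9 3) = [2, 12, 1, 0, 4, 5, 9, 7, 6, 3, 10, 11, 8]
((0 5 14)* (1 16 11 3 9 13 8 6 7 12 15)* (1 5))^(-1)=(0 14 5 15 12 7 6 8 13 9 3 11 16 1)=[14, 0, 2, 11, 4, 15, 8, 6, 13, 3, 10, 16, 7, 9, 5, 12, 1]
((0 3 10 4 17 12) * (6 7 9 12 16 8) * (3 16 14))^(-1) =[12, 1, 2, 14, 10, 5, 8, 6, 16, 7, 3, 11, 9, 13, 17, 15, 0, 4] =(0 12 9 7 6 8 16)(3 14 17 4 10)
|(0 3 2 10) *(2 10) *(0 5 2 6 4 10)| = |(0 3)(2 6 4 10 5)| = 10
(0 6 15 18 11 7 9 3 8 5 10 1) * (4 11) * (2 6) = (0 2 6 15 18 4 11 7 9 3 8 5 10 1) = [2, 0, 6, 8, 11, 10, 15, 9, 5, 3, 1, 7, 12, 13, 14, 18, 16, 17, 4]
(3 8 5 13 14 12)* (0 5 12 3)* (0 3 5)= (3 8 12)(5 13 14)= [0, 1, 2, 8, 4, 13, 6, 7, 12, 9, 10, 11, 3, 14, 5]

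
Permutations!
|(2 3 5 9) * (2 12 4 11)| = 7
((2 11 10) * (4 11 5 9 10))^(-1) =[0, 1, 10, 3, 11, 2, 6, 7, 8, 5, 9, 4] =(2 10 9 5)(4 11)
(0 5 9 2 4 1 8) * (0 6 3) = (0 5 9 2 4 1 8 6 3) = [5, 8, 4, 0, 1, 9, 3, 7, 6, 2]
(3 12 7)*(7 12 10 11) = (12)(3 10 11 7) = [0, 1, 2, 10, 4, 5, 6, 3, 8, 9, 11, 7, 12]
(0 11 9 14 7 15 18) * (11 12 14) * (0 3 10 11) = [12, 1, 2, 10, 4, 5, 6, 15, 8, 0, 11, 9, 14, 13, 7, 18, 16, 17, 3] = (0 12 14 7 15 18 3 10 11 9)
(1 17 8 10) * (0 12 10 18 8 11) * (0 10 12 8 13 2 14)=(0 8 18 13 2 14)(1 17 11 10)=[8, 17, 14, 3, 4, 5, 6, 7, 18, 9, 1, 10, 12, 2, 0, 15, 16, 11, 13]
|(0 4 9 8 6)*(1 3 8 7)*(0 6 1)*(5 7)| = |(0 4 9 5 7)(1 3 8)| = 15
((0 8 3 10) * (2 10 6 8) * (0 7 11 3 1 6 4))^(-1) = (0 4 3 11 7 10 2)(1 8 6) = [4, 8, 0, 11, 3, 5, 1, 10, 6, 9, 2, 7]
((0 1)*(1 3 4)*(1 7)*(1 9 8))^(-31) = (0 9 3 8 4 1 7) = [9, 7, 2, 8, 1, 5, 6, 0, 4, 3]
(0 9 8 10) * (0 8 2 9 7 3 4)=[7, 1, 9, 4, 0, 5, 6, 3, 10, 2, 8]=(0 7 3 4)(2 9)(8 10)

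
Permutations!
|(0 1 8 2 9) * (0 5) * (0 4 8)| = 10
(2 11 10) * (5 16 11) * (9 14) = (2 5 16 11 10)(9 14) = [0, 1, 5, 3, 4, 16, 6, 7, 8, 14, 2, 10, 12, 13, 9, 15, 11]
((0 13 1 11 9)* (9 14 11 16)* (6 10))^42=(0 1 9 13 16)=[1, 9, 2, 3, 4, 5, 6, 7, 8, 13, 10, 11, 12, 16, 14, 15, 0]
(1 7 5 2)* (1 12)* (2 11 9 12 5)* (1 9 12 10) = (1 7 2 5 11 12 9 10) = [0, 7, 5, 3, 4, 11, 6, 2, 8, 10, 1, 12, 9]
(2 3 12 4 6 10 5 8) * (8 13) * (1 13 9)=[0, 13, 3, 12, 6, 9, 10, 7, 2, 1, 5, 11, 4, 8]=(1 13 8 2 3 12 4 6 10 5 9)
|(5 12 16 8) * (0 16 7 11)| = |(0 16 8 5 12 7 11)| = 7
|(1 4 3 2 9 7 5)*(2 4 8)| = 6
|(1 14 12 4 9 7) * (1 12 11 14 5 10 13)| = 4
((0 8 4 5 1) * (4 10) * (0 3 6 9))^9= (10)= [0, 1, 2, 3, 4, 5, 6, 7, 8, 9, 10]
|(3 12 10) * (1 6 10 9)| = |(1 6 10 3 12 9)| = 6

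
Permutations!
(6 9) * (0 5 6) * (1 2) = (0 5 6 9)(1 2) = [5, 2, 1, 3, 4, 6, 9, 7, 8, 0]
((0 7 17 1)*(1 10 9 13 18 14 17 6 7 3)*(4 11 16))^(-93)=(6 7)(9 14)(10 18)(13 17)=[0, 1, 2, 3, 4, 5, 7, 6, 8, 14, 18, 11, 12, 17, 9, 15, 16, 13, 10]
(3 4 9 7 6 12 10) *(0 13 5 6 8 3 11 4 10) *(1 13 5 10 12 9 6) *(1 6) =[5, 13, 2, 12, 1, 6, 9, 8, 3, 7, 11, 4, 0, 10] =(0 5 6 9 7 8 3 12)(1 13 10 11 4)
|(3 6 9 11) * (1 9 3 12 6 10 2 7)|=|(1 9 11 12 6 3 10 2 7)|=9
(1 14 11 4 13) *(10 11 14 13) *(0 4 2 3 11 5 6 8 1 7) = (14)(0 4 10 5 6 8 1 13 7)(2 3 11) = [4, 13, 3, 11, 10, 6, 8, 0, 1, 9, 5, 2, 12, 7, 14]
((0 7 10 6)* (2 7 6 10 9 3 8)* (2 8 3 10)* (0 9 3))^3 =[10, 1, 0, 9, 4, 5, 2, 6, 8, 7, 3] =(0 10 3 9 7 6 2)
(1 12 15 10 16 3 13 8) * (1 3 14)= (1 12 15 10 16 14)(3 13 8)= [0, 12, 2, 13, 4, 5, 6, 7, 3, 9, 16, 11, 15, 8, 1, 10, 14]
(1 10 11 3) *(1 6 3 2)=(1 10 11 2)(3 6)=[0, 10, 1, 6, 4, 5, 3, 7, 8, 9, 11, 2]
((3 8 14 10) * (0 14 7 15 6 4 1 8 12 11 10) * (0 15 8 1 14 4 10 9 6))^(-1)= [15, 1, 2, 10, 0, 5, 9, 8, 7, 11, 6, 12, 3, 13, 4, 14]= (0 15 14 4)(3 10 6 9 11 12)(7 8)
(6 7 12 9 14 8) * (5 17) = (5 17)(6 7 12 9 14 8) = [0, 1, 2, 3, 4, 17, 7, 12, 6, 14, 10, 11, 9, 13, 8, 15, 16, 5]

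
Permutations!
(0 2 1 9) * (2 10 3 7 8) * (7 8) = (0 10 3 8 2 1 9) = [10, 9, 1, 8, 4, 5, 6, 7, 2, 0, 3]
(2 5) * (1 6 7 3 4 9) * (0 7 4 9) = (0 7 3 9 1 6 4)(2 5) = [7, 6, 5, 9, 0, 2, 4, 3, 8, 1]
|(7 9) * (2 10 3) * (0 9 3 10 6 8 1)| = 8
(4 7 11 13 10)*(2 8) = (2 8)(4 7 11 13 10) = [0, 1, 8, 3, 7, 5, 6, 11, 2, 9, 4, 13, 12, 10]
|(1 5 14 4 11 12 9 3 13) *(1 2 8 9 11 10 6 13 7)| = 12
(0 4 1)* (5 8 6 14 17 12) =(0 4 1)(5 8 6 14 17 12) =[4, 0, 2, 3, 1, 8, 14, 7, 6, 9, 10, 11, 5, 13, 17, 15, 16, 12]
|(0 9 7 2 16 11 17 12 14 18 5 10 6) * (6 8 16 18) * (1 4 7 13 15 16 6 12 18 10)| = 16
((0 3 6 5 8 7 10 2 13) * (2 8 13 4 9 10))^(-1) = (0 13 5 6 3)(2 7 8 10 9 4) = [13, 1, 7, 0, 2, 6, 3, 8, 10, 4, 9, 11, 12, 5]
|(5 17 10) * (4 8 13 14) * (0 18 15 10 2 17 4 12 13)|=|(0 18 15 10 5 4 8)(2 17)(12 13 14)|=42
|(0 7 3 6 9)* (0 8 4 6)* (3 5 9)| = 8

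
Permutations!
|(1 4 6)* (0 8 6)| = |(0 8 6 1 4)| = 5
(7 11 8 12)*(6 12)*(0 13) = (0 13)(6 12 7 11 8) = [13, 1, 2, 3, 4, 5, 12, 11, 6, 9, 10, 8, 7, 0]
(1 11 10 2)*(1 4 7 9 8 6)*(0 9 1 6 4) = (0 9 8 4 7 1 11 10 2) = [9, 11, 0, 3, 7, 5, 6, 1, 4, 8, 2, 10]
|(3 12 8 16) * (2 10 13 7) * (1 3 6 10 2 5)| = |(1 3 12 8 16 6 10 13 7 5)| = 10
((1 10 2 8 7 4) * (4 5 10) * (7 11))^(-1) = (1 4)(2 10 5 7 11 8) = [0, 4, 10, 3, 1, 7, 6, 11, 2, 9, 5, 8]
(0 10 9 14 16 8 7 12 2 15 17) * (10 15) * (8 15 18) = [18, 1, 10, 3, 4, 5, 6, 12, 7, 14, 9, 11, 2, 13, 16, 17, 15, 0, 8] = (0 18 8 7 12 2 10 9 14 16 15 17)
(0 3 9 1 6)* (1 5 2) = [3, 6, 1, 9, 4, 2, 0, 7, 8, 5] = (0 3 9 5 2 1 6)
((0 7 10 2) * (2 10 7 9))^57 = (10) = [0, 1, 2, 3, 4, 5, 6, 7, 8, 9, 10]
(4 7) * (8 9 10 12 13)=[0, 1, 2, 3, 7, 5, 6, 4, 9, 10, 12, 11, 13, 8]=(4 7)(8 9 10 12 13)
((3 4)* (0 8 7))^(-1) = (0 7 8)(3 4) = [7, 1, 2, 4, 3, 5, 6, 8, 0]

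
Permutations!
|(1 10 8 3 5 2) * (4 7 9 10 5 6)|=21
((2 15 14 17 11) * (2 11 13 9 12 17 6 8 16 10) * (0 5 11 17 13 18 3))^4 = (0 18 11)(2 8 15 16 14 10 6)(3 17 5)(9 12 13) = [18, 1, 8, 17, 4, 3, 2, 7, 15, 12, 6, 0, 13, 9, 10, 16, 14, 5, 11]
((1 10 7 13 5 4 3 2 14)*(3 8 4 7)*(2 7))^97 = (1 10 3 7 13 5 2 14)(4 8) = [0, 10, 14, 7, 8, 2, 6, 13, 4, 9, 3, 11, 12, 5, 1]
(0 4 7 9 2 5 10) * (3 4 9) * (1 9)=[1, 9, 5, 4, 7, 10, 6, 3, 8, 2, 0]=(0 1 9 2 5 10)(3 4 7)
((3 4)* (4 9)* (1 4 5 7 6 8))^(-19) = (1 7 3 8 5 4 6 9) = [0, 7, 2, 8, 6, 4, 9, 3, 5, 1]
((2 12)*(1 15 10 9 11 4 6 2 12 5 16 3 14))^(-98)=(1 3 5 6 11 10)(2 4 9 15 14 16)=[0, 3, 4, 5, 9, 6, 11, 7, 8, 15, 1, 10, 12, 13, 16, 14, 2]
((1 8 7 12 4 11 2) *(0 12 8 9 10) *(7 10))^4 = (0 2 8 4 9)(1 10 11 7 12) = [2, 10, 8, 3, 9, 5, 6, 12, 4, 0, 11, 7, 1]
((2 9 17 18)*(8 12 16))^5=[0, 1, 9, 3, 4, 5, 6, 7, 16, 17, 10, 11, 8, 13, 14, 15, 12, 18, 2]=(2 9 17 18)(8 16 12)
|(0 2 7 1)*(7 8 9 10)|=7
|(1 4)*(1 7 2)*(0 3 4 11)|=7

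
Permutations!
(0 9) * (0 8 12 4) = (0 9 8 12 4) = [9, 1, 2, 3, 0, 5, 6, 7, 12, 8, 10, 11, 4]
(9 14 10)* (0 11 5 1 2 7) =(0 11 5 1 2 7)(9 14 10) =[11, 2, 7, 3, 4, 1, 6, 0, 8, 14, 9, 5, 12, 13, 10]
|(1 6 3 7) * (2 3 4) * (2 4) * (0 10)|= |(0 10)(1 6 2 3 7)|= 10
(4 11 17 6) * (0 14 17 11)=(0 14 17 6 4)=[14, 1, 2, 3, 0, 5, 4, 7, 8, 9, 10, 11, 12, 13, 17, 15, 16, 6]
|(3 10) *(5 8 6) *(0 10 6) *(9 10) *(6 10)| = 10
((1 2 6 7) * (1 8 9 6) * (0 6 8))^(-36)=[0, 1, 2, 3, 4, 5, 6, 7, 8, 9]=(9)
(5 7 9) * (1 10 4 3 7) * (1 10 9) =(1 9 5 10 4 3 7) =[0, 9, 2, 7, 3, 10, 6, 1, 8, 5, 4]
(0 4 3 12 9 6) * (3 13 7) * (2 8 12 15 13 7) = (0 4 7 3 15 13 2 8 12 9 6) = [4, 1, 8, 15, 7, 5, 0, 3, 12, 6, 10, 11, 9, 2, 14, 13]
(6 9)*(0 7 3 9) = (0 7 3 9 6) = [7, 1, 2, 9, 4, 5, 0, 3, 8, 6]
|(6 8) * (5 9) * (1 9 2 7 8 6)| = |(1 9 5 2 7 8)| = 6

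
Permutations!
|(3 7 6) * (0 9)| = |(0 9)(3 7 6)| = 6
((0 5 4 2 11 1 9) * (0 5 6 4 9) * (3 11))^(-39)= (0 2 1 4 11 6 3)(5 9)= [2, 4, 1, 0, 11, 9, 3, 7, 8, 5, 10, 6]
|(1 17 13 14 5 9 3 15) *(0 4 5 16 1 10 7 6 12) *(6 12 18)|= 90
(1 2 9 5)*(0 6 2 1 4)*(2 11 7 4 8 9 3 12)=(0 6 11 7 4)(2 3 12)(5 8 9)=[6, 1, 3, 12, 0, 8, 11, 4, 9, 5, 10, 7, 2]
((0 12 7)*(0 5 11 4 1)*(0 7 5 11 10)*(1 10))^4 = (0 7)(1 10)(4 5)(11 12) = [7, 10, 2, 3, 5, 4, 6, 0, 8, 9, 1, 12, 11]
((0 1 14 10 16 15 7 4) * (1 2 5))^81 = (0 2 5 1 14 10 16 15 7 4) = [2, 14, 5, 3, 0, 1, 6, 4, 8, 9, 16, 11, 12, 13, 10, 7, 15]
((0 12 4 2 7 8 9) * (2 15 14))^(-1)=(0 9 8 7 2 14 15 4 12)=[9, 1, 14, 3, 12, 5, 6, 2, 7, 8, 10, 11, 0, 13, 15, 4]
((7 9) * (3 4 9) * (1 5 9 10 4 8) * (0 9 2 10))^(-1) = (0 4 10 2 5 1 8 3 7 9) = [4, 8, 5, 7, 10, 1, 6, 9, 3, 0, 2]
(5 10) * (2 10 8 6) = (2 10 5 8 6) = [0, 1, 10, 3, 4, 8, 2, 7, 6, 9, 5]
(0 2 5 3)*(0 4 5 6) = (0 2 6)(3 4 5) = [2, 1, 6, 4, 5, 3, 0]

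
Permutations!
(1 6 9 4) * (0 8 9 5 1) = [8, 6, 2, 3, 0, 1, 5, 7, 9, 4] = (0 8 9 4)(1 6 5)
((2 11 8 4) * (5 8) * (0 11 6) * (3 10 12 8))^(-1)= (0 6 2 4 8 12 10 3 5 11)= [6, 1, 4, 5, 8, 11, 2, 7, 12, 9, 3, 0, 10]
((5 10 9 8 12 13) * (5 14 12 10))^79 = (8 10 9)(12 13 14) = [0, 1, 2, 3, 4, 5, 6, 7, 10, 8, 9, 11, 13, 14, 12]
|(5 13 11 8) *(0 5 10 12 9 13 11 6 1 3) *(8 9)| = |(0 5 11 9 13 6 1 3)(8 10 12)| = 24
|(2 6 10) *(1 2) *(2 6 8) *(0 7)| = 6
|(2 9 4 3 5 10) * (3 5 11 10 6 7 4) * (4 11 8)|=10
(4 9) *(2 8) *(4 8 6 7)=(2 6 7 4 9 8)=[0, 1, 6, 3, 9, 5, 7, 4, 2, 8]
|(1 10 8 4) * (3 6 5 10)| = 7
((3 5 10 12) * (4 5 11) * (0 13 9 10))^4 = (0 12 5 10 4 9 11 13 3) = [12, 1, 2, 0, 9, 10, 6, 7, 8, 11, 4, 13, 5, 3]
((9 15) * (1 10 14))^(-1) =[0, 14, 2, 3, 4, 5, 6, 7, 8, 15, 1, 11, 12, 13, 10, 9] =(1 14 10)(9 15)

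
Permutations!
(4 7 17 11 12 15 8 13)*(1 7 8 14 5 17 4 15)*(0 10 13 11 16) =(0 10 13 15 14 5 17 16)(1 7 4 8 11 12) =[10, 7, 2, 3, 8, 17, 6, 4, 11, 9, 13, 12, 1, 15, 5, 14, 0, 16]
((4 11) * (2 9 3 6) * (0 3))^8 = (11)(0 2 3 9 6) = [2, 1, 3, 9, 4, 5, 0, 7, 8, 6, 10, 11]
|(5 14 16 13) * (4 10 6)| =|(4 10 6)(5 14 16 13)| =12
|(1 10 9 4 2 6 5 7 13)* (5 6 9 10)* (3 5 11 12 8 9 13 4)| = |(1 11 12 8 9 3 5 7 4 2 13)| = 11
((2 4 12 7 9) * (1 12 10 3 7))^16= (12)(2 7 10)(3 4 9)= [0, 1, 7, 4, 9, 5, 6, 10, 8, 3, 2, 11, 12]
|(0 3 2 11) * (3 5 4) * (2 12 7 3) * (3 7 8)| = 15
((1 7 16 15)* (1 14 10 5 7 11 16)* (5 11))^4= (1 5 7)(10 14 15 16 11)= [0, 5, 2, 3, 4, 7, 6, 1, 8, 9, 14, 10, 12, 13, 15, 16, 11]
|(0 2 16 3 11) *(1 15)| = 10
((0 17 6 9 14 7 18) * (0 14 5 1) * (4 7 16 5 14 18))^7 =(18)(0 1 5 16 14 9 6 17)(4 7) =[1, 5, 2, 3, 7, 16, 17, 4, 8, 6, 10, 11, 12, 13, 9, 15, 14, 0, 18]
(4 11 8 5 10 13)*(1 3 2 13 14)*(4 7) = (1 3 2 13 7 4 11 8 5 10 14) = [0, 3, 13, 2, 11, 10, 6, 4, 5, 9, 14, 8, 12, 7, 1]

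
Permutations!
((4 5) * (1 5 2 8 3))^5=(1 3 8 2 4 5)=[0, 3, 4, 8, 5, 1, 6, 7, 2]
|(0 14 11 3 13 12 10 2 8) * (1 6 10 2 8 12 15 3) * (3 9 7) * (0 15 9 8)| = |(0 14 11 1 6 10)(2 12)(3 13 9 7)(8 15)| = 12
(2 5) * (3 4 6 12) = (2 5)(3 4 6 12) = [0, 1, 5, 4, 6, 2, 12, 7, 8, 9, 10, 11, 3]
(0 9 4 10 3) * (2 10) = (0 9 4 2 10 3) = [9, 1, 10, 0, 2, 5, 6, 7, 8, 4, 3]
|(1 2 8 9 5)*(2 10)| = |(1 10 2 8 9 5)| = 6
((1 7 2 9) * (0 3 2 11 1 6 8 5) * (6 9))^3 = (11)(0 6)(2 5)(3 8) = [6, 1, 5, 8, 4, 2, 0, 7, 3, 9, 10, 11]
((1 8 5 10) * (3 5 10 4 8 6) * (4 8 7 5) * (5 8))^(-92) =(1 10 8 7 4 3 6) =[0, 10, 2, 6, 3, 5, 1, 4, 7, 9, 8]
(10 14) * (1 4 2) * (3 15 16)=[0, 4, 1, 15, 2, 5, 6, 7, 8, 9, 14, 11, 12, 13, 10, 16, 3]=(1 4 2)(3 15 16)(10 14)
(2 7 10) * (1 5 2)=(1 5 2 7 10)=[0, 5, 7, 3, 4, 2, 6, 10, 8, 9, 1]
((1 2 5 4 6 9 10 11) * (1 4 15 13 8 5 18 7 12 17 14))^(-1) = (1 14 17 12 7 18 2)(4 11 10 9 6)(5 8 13 15) = [0, 14, 1, 3, 11, 8, 4, 18, 13, 6, 9, 10, 7, 15, 17, 5, 16, 12, 2]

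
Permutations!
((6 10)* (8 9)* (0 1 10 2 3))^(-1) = (0 3 2 6 10 1)(8 9) = [3, 0, 6, 2, 4, 5, 10, 7, 9, 8, 1]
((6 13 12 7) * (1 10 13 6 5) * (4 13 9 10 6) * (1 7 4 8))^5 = (1 8 6)(4 12 13)(5 7)(9 10) = [0, 8, 2, 3, 12, 7, 1, 5, 6, 10, 9, 11, 13, 4]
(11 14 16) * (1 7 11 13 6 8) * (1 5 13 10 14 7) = (5 13 6 8)(7 11)(10 14 16) = [0, 1, 2, 3, 4, 13, 8, 11, 5, 9, 14, 7, 12, 6, 16, 15, 10]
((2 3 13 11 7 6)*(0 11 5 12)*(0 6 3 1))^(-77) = (0 3 12 1 7 5 2 11 13 6) = [3, 7, 11, 12, 4, 2, 0, 5, 8, 9, 10, 13, 1, 6]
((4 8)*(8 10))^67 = (4 10 8) = [0, 1, 2, 3, 10, 5, 6, 7, 4, 9, 8]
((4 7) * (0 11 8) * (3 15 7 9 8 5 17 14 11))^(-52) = (17)(0 4 3 9 15 8 7) = [4, 1, 2, 9, 3, 5, 6, 0, 7, 15, 10, 11, 12, 13, 14, 8, 16, 17]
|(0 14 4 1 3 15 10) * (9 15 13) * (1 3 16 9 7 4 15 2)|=4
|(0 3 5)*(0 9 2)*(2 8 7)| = 7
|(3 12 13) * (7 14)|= |(3 12 13)(7 14)|= 6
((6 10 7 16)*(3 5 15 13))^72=(16)=[0, 1, 2, 3, 4, 5, 6, 7, 8, 9, 10, 11, 12, 13, 14, 15, 16]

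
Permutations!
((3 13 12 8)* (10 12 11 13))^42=(13)(3 12)(8 10)=[0, 1, 2, 12, 4, 5, 6, 7, 10, 9, 8, 11, 3, 13]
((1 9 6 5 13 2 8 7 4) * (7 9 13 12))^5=(1 6)(2 12)(4 9)(5 13)(7 8)=[0, 6, 12, 3, 9, 13, 1, 8, 7, 4, 10, 11, 2, 5]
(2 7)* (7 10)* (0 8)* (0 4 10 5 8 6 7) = (0 6 7 2 5 8 4 10) = [6, 1, 5, 3, 10, 8, 7, 2, 4, 9, 0]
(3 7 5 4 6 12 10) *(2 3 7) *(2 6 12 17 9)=(2 3 6 17 9)(4 12 10 7 5)=[0, 1, 3, 6, 12, 4, 17, 5, 8, 2, 7, 11, 10, 13, 14, 15, 16, 9]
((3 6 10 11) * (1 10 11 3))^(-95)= [0, 1, 2, 3, 4, 5, 6, 7, 8, 9, 10, 11]= (11)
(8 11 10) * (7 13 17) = (7 13 17)(8 11 10) = [0, 1, 2, 3, 4, 5, 6, 13, 11, 9, 8, 10, 12, 17, 14, 15, 16, 7]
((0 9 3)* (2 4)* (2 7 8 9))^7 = [0, 1, 2, 3, 4, 5, 6, 7, 8, 9] = (9)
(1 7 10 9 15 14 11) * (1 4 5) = (1 7 10 9 15 14 11 4 5) = [0, 7, 2, 3, 5, 1, 6, 10, 8, 15, 9, 4, 12, 13, 11, 14]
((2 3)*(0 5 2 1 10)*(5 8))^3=[2, 8, 10, 0, 4, 1, 6, 7, 3, 9, 5]=(0 2 10 5 1 8 3)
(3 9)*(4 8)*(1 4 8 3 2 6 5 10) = [0, 4, 6, 9, 3, 10, 5, 7, 8, 2, 1] = (1 4 3 9 2 6 5 10)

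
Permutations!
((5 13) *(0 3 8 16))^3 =(0 16 8 3)(5 13) =[16, 1, 2, 0, 4, 13, 6, 7, 3, 9, 10, 11, 12, 5, 14, 15, 8]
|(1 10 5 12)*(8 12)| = |(1 10 5 8 12)| = 5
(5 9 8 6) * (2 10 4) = (2 10 4)(5 9 8 6) = [0, 1, 10, 3, 2, 9, 5, 7, 6, 8, 4]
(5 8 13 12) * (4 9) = [0, 1, 2, 3, 9, 8, 6, 7, 13, 4, 10, 11, 5, 12] = (4 9)(5 8 13 12)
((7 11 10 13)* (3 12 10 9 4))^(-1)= (3 4 9 11 7 13 10 12)= [0, 1, 2, 4, 9, 5, 6, 13, 8, 11, 12, 7, 3, 10]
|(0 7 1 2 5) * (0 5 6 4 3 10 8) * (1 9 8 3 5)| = |(0 7 9 8)(1 2 6 4 5)(3 10)| = 20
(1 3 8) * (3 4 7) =(1 4 7 3 8) =[0, 4, 2, 8, 7, 5, 6, 3, 1]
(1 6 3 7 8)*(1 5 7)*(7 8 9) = (1 6 3)(5 8)(7 9) = [0, 6, 2, 1, 4, 8, 3, 9, 5, 7]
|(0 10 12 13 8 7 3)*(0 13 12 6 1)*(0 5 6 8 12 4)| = 24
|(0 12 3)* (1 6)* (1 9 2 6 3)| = |(0 12 1 3)(2 6 9)| = 12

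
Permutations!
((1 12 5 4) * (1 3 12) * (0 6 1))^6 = [0, 1, 2, 5, 12, 3, 6, 7, 8, 9, 10, 11, 4] = (3 5)(4 12)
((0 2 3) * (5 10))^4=(10)(0 2 3)=[2, 1, 3, 0, 4, 5, 6, 7, 8, 9, 10]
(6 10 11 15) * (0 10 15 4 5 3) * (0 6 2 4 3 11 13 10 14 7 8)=(0 14 7 8)(2 4 5 11 3 6 15)(10 13)=[14, 1, 4, 6, 5, 11, 15, 8, 0, 9, 13, 3, 12, 10, 7, 2]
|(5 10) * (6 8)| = |(5 10)(6 8)| = 2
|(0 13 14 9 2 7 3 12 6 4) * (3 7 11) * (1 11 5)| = 12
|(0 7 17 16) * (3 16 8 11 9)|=|(0 7 17 8 11 9 3 16)|=8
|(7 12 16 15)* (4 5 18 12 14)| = |(4 5 18 12 16 15 7 14)| = 8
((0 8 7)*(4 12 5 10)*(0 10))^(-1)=(0 5 12 4 10 7 8)=[5, 1, 2, 3, 10, 12, 6, 8, 0, 9, 7, 11, 4]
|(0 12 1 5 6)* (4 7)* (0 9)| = |(0 12 1 5 6 9)(4 7)| = 6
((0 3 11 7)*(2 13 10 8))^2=(0 11)(2 10)(3 7)(8 13)=[11, 1, 10, 7, 4, 5, 6, 3, 13, 9, 2, 0, 12, 8]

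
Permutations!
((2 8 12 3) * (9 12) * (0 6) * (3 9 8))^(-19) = (0 6)(2 3)(9 12) = [6, 1, 3, 2, 4, 5, 0, 7, 8, 12, 10, 11, 9]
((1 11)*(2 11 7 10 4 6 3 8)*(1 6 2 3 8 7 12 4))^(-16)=(1 11 7 4 8)(2 3 12 6 10)=[0, 11, 3, 12, 8, 5, 10, 4, 1, 9, 2, 7, 6]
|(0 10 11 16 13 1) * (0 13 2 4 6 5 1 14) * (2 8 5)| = 9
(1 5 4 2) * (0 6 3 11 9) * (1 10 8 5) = [6, 1, 10, 11, 2, 4, 3, 7, 5, 0, 8, 9] = (0 6 3 11 9)(2 10 8 5 4)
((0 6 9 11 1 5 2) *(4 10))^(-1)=(0 2 5 1 11 9 6)(4 10)=[2, 11, 5, 3, 10, 1, 0, 7, 8, 6, 4, 9]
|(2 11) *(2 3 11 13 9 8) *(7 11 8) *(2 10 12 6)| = |(2 13 9 7 11 3 8 10 12 6)| = 10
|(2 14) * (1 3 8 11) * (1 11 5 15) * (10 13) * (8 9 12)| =|(1 3 9 12 8 5 15)(2 14)(10 13)| =14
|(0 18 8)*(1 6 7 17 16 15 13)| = 21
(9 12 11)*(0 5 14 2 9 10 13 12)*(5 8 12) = [8, 1, 9, 3, 4, 14, 6, 7, 12, 0, 13, 10, 11, 5, 2] = (0 8 12 11 10 13 5 14 2 9)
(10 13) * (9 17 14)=[0, 1, 2, 3, 4, 5, 6, 7, 8, 17, 13, 11, 12, 10, 9, 15, 16, 14]=(9 17 14)(10 13)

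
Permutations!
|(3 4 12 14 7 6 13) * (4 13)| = 10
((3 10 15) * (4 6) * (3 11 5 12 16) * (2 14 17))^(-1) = (2 17 14)(3 16 12 5 11 15 10)(4 6) = [0, 1, 17, 16, 6, 11, 4, 7, 8, 9, 3, 15, 5, 13, 2, 10, 12, 14]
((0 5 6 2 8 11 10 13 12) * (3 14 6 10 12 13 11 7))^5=(2 6 14 3 7 8)=[0, 1, 6, 7, 4, 5, 14, 8, 2, 9, 10, 11, 12, 13, 3]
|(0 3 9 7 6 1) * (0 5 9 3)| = |(1 5 9 7 6)| = 5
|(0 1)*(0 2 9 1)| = |(1 2 9)| = 3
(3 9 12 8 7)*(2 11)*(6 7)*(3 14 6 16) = [0, 1, 11, 9, 4, 5, 7, 14, 16, 12, 10, 2, 8, 13, 6, 15, 3] = (2 11)(3 9 12 8 16)(6 7 14)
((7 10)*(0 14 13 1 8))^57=(0 13 8 14 1)(7 10)=[13, 0, 2, 3, 4, 5, 6, 10, 14, 9, 7, 11, 12, 8, 1]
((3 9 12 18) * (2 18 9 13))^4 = (18) = [0, 1, 2, 3, 4, 5, 6, 7, 8, 9, 10, 11, 12, 13, 14, 15, 16, 17, 18]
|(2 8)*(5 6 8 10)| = 5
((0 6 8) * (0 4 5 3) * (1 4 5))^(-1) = (0 3 5 8 6)(1 4) = [3, 4, 2, 5, 1, 8, 0, 7, 6]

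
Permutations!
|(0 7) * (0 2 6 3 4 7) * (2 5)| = |(2 6 3 4 7 5)| = 6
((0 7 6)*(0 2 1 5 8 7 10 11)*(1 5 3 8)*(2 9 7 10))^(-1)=(0 11 10 8 3 1 5 2)(6 7 9)=[11, 5, 0, 1, 4, 2, 7, 9, 3, 6, 8, 10]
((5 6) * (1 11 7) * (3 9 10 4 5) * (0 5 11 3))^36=(1 3 9 10 4 11 7)=[0, 3, 2, 9, 11, 5, 6, 1, 8, 10, 4, 7]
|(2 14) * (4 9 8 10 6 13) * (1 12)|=6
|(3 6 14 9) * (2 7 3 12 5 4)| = |(2 7 3 6 14 9 12 5 4)| = 9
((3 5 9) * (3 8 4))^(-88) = (3 9 4 5 8) = [0, 1, 2, 9, 5, 8, 6, 7, 3, 4]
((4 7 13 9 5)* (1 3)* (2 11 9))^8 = [0, 1, 11, 3, 7, 4, 6, 13, 8, 5, 10, 9, 12, 2] = (2 11 9 5 4 7 13)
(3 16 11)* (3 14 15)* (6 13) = (3 16 11 14 15)(6 13) = [0, 1, 2, 16, 4, 5, 13, 7, 8, 9, 10, 14, 12, 6, 15, 3, 11]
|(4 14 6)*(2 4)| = |(2 4 14 6)| = 4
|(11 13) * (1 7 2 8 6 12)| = 6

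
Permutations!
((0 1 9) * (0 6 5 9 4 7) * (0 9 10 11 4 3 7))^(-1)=(0 4 11 10 5 6 9 7 3 1)=[4, 0, 2, 1, 11, 6, 9, 3, 8, 7, 5, 10]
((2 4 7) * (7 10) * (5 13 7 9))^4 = (2 5 4 13 10 7 9) = [0, 1, 5, 3, 13, 4, 6, 9, 8, 2, 7, 11, 12, 10]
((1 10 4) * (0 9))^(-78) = (10) = [0, 1, 2, 3, 4, 5, 6, 7, 8, 9, 10]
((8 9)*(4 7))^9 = (4 7)(8 9) = [0, 1, 2, 3, 7, 5, 6, 4, 9, 8]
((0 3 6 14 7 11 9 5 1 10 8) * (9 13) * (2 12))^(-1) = (0 8 10 1 5 9 13 11 7 14 6 3)(2 12) = [8, 5, 12, 0, 4, 9, 3, 14, 10, 13, 1, 7, 2, 11, 6]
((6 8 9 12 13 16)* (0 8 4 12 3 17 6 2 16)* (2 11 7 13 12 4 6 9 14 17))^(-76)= (0 8 14 17 9 3 2 16 11 7 13)= [8, 1, 16, 2, 4, 5, 6, 13, 14, 3, 10, 7, 12, 0, 17, 15, 11, 9]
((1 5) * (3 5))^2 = (1 5 3) = [0, 5, 2, 1, 4, 3]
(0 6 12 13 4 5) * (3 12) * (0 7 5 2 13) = [6, 1, 13, 12, 2, 7, 3, 5, 8, 9, 10, 11, 0, 4] = (0 6 3 12)(2 13 4)(5 7)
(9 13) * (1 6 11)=(1 6 11)(9 13)=[0, 6, 2, 3, 4, 5, 11, 7, 8, 13, 10, 1, 12, 9]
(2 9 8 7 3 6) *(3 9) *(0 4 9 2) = (0 4 9 8 7 2 3 6) = [4, 1, 3, 6, 9, 5, 0, 2, 7, 8]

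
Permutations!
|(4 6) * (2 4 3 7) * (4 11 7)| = 3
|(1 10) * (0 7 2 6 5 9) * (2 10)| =|(0 7 10 1 2 6 5 9)| =8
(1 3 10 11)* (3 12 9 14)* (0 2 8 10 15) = (0 2 8 10 11 1 12 9 14 3 15) = [2, 12, 8, 15, 4, 5, 6, 7, 10, 14, 11, 1, 9, 13, 3, 0]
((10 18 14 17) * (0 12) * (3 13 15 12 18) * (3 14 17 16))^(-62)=(0 15 3 14 17)(10 18 12 13 16)=[15, 1, 2, 14, 4, 5, 6, 7, 8, 9, 18, 11, 13, 16, 17, 3, 10, 0, 12]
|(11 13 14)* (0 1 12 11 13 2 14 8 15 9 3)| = 11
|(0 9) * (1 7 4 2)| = 4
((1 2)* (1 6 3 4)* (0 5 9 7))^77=(0 5 9 7)(1 6 4 2 3)=[5, 6, 3, 1, 2, 9, 4, 0, 8, 7]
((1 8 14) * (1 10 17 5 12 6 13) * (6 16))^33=(1 10 12 13 14 5 6 8 17 16)=[0, 10, 2, 3, 4, 6, 8, 7, 17, 9, 12, 11, 13, 14, 5, 15, 1, 16]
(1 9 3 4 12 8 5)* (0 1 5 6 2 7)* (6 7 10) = (0 1 9 3 4 12 8 7)(2 10 6) = [1, 9, 10, 4, 12, 5, 2, 0, 7, 3, 6, 11, 8]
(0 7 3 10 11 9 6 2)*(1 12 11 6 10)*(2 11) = (0 7 3 1 12 2)(6 11 9 10) = [7, 12, 0, 1, 4, 5, 11, 3, 8, 10, 6, 9, 2]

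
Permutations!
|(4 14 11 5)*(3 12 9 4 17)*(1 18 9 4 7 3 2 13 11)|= |(1 18 9 7 3 12 4 14)(2 13 11 5 17)|= 40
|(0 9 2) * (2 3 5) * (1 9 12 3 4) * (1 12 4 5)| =|(0 4 12 3 1 9 5 2)| =8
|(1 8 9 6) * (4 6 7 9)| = |(1 8 4 6)(7 9)| = 4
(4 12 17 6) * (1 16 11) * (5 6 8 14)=[0, 16, 2, 3, 12, 6, 4, 7, 14, 9, 10, 1, 17, 13, 5, 15, 11, 8]=(1 16 11)(4 12 17 8 14 5 6)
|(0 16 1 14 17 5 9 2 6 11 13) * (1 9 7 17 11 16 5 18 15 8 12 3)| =|(0 5 7 17 18 15 8 12 3 1 14 11 13)(2 6 16 9)| =52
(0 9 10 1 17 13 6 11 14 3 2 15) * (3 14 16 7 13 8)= [9, 17, 15, 2, 4, 5, 11, 13, 3, 10, 1, 16, 12, 6, 14, 0, 7, 8]= (0 9 10 1 17 8 3 2 15)(6 11 16 7 13)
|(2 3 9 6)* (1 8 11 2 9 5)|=|(1 8 11 2 3 5)(6 9)|=6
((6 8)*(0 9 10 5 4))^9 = [4, 1, 2, 3, 5, 10, 8, 7, 6, 0, 9] = (0 4 5 10 9)(6 8)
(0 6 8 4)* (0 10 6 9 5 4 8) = [9, 1, 2, 3, 10, 4, 0, 7, 8, 5, 6] = (0 9 5 4 10 6)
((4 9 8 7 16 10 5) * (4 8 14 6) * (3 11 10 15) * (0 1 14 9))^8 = (16)(0 6 1 4 14) = [6, 4, 2, 3, 14, 5, 1, 7, 8, 9, 10, 11, 12, 13, 0, 15, 16]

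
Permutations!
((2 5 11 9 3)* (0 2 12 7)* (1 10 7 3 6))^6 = [1, 11, 10, 3, 4, 7, 5, 6, 8, 2, 9, 0, 12] = (12)(0 1 11)(2 10 9)(5 7 6)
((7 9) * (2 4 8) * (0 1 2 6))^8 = [2, 4, 8, 3, 6, 5, 1, 7, 0, 9] = (9)(0 2 8)(1 4 6)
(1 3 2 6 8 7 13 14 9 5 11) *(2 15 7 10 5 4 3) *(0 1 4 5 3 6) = (0 1 2)(3 15 7 13 14 9 5 11 4 6 8 10) = [1, 2, 0, 15, 6, 11, 8, 13, 10, 5, 3, 4, 12, 14, 9, 7]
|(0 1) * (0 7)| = 3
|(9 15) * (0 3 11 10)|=4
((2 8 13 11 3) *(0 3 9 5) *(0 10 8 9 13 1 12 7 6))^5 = (0 10 6 5 7 9 12 2 1 3 8)(11 13) = [10, 3, 1, 8, 4, 7, 5, 9, 0, 12, 6, 13, 2, 11]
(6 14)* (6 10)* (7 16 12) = (6 14 10)(7 16 12) = [0, 1, 2, 3, 4, 5, 14, 16, 8, 9, 6, 11, 7, 13, 10, 15, 12]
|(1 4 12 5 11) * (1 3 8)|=7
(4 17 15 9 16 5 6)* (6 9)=(4 17 15 6)(5 9 16)=[0, 1, 2, 3, 17, 9, 4, 7, 8, 16, 10, 11, 12, 13, 14, 6, 5, 15]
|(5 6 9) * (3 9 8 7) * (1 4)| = |(1 4)(3 9 5 6 8 7)| = 6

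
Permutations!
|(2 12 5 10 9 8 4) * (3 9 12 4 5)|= 6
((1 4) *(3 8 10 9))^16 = (10) = [0, 1, 2, 3, 4, 5, 6, 7, 8, 9, 10]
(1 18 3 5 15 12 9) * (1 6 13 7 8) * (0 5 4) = (0 5 15 12 9 6 13 7 8 1 18 3 4) = [5, 18, 2, 4, 0, 15, 13, 8, 1, 6, 10, 11, 9, 7, 14, 12, 16, 17, 3]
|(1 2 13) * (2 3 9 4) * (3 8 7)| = 8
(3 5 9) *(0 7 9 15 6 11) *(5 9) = (0 7 5 15 6 11)(3 9) = [7, 1, 2, 9, 4, 15, 11, 5, 8, 3, 10, 0, 12, 13, 14, 6]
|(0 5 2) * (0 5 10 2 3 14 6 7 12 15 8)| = |(0 10 2 5 3 14 6 7 12 15 8)| = 11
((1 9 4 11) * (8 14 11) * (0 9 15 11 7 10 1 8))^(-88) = [4, 8, 2, 3, 9, 5, 6, 15, 10, 0, 11, 7, 12, 13, 1, 14] = (0 4 9)(1 8 10 11 7 15 14)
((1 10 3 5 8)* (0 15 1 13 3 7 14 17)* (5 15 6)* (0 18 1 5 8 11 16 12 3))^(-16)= (1 7 17)(3 5 16)(10 14 18)(11 12 15)= [0, 7, 2, 5, 4, 16, 6, 17, 8, 9, 14, 12, 15, 13, 18, 11, 3, 1, 10]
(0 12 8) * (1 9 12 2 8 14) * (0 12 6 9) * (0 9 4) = (0 2 8 12 14 1 9 6 4) = [2, 9, 8, 3, 0, 5, 4, 7, 12, 6, 10, 11, 14, 13, 1]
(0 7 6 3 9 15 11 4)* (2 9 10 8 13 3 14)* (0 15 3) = (0 7 6 14 2 9 3 10 8 13)(4 15 11) = [7, 1, 9, 10, 15, 5, 14, 6, 13, 3, 8, 4, 12, 0, 2, 11]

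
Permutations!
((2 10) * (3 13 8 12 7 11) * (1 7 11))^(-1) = (1 7)(2 10)(3 11 12 8 13) = [0, 7, 10, 11, 4, 5, 6, 1, 13, 9, 2, 12, 8, 3]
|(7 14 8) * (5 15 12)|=|(5 15 12)(7 14 8)|=3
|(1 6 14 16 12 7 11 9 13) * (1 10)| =|(1 6 14 16 12 7 11 9 13 10)| =10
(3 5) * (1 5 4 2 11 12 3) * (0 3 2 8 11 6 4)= (0 3)(1 5)(2 6 4 8 11 12)= [3, 5, 6, 0, 8, 1, 4, 7, 11, 9, 10, 12, 2]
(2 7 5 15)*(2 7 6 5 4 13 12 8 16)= (2 6 5 15 7 4 13 12 8 16)= [0, 1, 6, 3, 13, 15, 5, 4, 16, 9, 10, 11, 8, 12, 14, 7, 2]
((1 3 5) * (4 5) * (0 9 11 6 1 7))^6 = (0 4 6)(1 9 5)(3 11 7) = [4, 9, 2, 11, 6, 1, 0, 3, 8, 5, 10, 7]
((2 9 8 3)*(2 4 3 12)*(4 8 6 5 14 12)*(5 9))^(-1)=[0, 1, 12, 4, 8, 2, 9, 7, 3, 6, 10, 11, 14, 13, 5]=(2 12 14 5)(3 4 8)(6 9)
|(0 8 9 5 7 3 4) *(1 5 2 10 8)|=12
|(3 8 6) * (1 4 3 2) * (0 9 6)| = 8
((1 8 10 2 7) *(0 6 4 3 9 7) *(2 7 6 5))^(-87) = (1 8 10 7)(3 9 6 4) = [0, 8, 2, 9, 3, 5, 4, 1, 10, 6, 7]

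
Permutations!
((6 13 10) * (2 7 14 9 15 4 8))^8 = (2 7 14 9 15 4 8)(6 10 13) = [0, 1, 7, 3, 8, 5, 10, 14, 2, 15, 13, 11, 12, 6, 9, 4]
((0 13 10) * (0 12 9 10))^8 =(13)(9 12 10) =[0, 1, 2, 3, 4, 5, 6, 7, 8, 12, 9, 11, 10, 13]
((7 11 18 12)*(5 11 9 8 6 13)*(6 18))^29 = (5 11 6 13)(7 12 18 8 9) = [0, 1, 2, 3, 4, 11, 13, 12, 9, 7, 10, 6, 18, 5, 14, 15, 16, 17, 8]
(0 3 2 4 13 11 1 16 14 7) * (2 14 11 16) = (0 3 14 7)(1 2 4 13 16 11) = [3, 2, 4, 14, 13, 5, 6, 0, 8, 9, 10, 1, 12, 16, 7, 15, 11]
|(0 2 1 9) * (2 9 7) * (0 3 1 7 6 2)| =|(0 9 3 1 6 2 7)| =7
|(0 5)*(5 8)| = 3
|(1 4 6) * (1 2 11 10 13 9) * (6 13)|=4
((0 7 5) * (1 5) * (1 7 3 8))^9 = (0 5 1 8 3) = [5, 8, 2, 0, 4, 1, 6, 7, 3]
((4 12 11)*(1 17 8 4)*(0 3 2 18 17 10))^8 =(0 11 8 2 10 12 17 3 1 4 18) =[11, 4, 10, 1, 18, 5, 6, 7, 2, 9, 12, 8, 17, 13, 14, 15, 16, 3, 0]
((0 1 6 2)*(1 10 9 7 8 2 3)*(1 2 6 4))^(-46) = (0 9 8 3)(2 10 7 6) = [9, 1, 10, 0, 4, 5, 2, 6, 3, 8, 7]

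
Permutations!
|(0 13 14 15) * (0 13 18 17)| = 3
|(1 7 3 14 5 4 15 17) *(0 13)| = 8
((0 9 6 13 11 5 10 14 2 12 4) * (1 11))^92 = (0 14 1)(2 11 9)(4 10 13)(5 6 12) = [14, 0, 11, 3, 10, 6, 12, 7, 8, 2, 13, 9, 5, 4, 1]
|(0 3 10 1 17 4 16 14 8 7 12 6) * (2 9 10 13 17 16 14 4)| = |(0 3 13 17 2 9 10 1 16 4 14 8 7 12 6)| = 15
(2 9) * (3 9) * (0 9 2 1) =(0 9 1)(2 3) =[9, 0, 3, 2, 4, 5, 6, 7, 8, 1]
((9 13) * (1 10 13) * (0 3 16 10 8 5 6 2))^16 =(0 9 2 13 6 10 5 16 8 3 1) =[9, 0, 13, 1, 4, 16, 10, 7, 3, 2, 5, 11, 12, 6, 14, 15, 8]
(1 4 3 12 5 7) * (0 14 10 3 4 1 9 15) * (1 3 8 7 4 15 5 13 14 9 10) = (0 9 5 4 15)(1 3 12 13 14)(7 10 8) = [9, 3, 2, 12, 15, 4, 6, 10, 7, 5, 8, 11, 13, 14, 1, 0]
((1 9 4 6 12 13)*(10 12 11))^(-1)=(1 13 12 10 11 6 4 9)=[0, 13, 2, 3, 9, 5, 4, 7, 8, 1, 11, 6, 10, 12]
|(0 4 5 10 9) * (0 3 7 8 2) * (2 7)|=14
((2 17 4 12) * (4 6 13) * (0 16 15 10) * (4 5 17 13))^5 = [16, 1, 4, 3, 17, 2, 5, 7, 8, 9, 0, 11, 6, 12, 14, 10, 15, 13] = (0 16 15 10)(2 4 17 13 12 6 5)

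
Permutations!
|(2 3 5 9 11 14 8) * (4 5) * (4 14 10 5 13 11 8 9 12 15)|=|(2 3 14 9 8)(4 13 11 10 5 12 15)|=35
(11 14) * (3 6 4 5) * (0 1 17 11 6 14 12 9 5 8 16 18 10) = (0 1 17 11 12 9 5 3 14 6 4 8 16 18 10) = [1, 17, 2, 14, 8, 3, 4, 7, 16, 5, 0, 12, 9, 13, 6, 15, 18, 11, 10]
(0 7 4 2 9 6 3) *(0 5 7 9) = (0 9 6 3 5 7 4 2) = [9, 1, 0, 5, 2, 7, 3, 4, 8, 6]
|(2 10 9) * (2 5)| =4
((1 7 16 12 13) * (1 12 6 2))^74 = (1 2 6 16 7) = [0, 2, 6, 3, 4, 5, 16, 1, 8, 9, 10, 11, 12, 13, 14, 15, 7]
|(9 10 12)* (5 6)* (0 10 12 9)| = |(0 10 9 12)(5 6)| = 4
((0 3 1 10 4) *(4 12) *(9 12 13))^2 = [1, 13, 2, 10, 3, 5, 6, 7, 8, 4, 9, 11, 0, 12] = (0 1 13 12)(3 10 9 4)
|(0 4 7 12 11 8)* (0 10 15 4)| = 7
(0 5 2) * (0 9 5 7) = [7, 1, 9, 3, 4, 2, 6, 0, 8, 5] = (0 7)(2 9 5)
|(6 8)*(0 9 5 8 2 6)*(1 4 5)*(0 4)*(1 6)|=|(0 9 6 2 1)(4 5 8)|=15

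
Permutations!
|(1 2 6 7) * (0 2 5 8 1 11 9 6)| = 12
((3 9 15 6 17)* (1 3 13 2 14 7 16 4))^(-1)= (1 4 16 7 14 2 13 17 6 15 9 3)= [0, 4, 13, 1, 16, 5, 15, 14, 8, 3, 10, 11, 12, 17, 2, 9, 7, 6]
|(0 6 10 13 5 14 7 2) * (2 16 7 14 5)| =10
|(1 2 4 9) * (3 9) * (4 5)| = |(1 2 5 4 3 9)| = 6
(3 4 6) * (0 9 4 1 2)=(0 9 4 6 3 1 2)=[9, 2, 0, 1, 6, 5, 3, 7, 8, 4]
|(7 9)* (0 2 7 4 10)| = |(0 2 7 9 4 10)| = 6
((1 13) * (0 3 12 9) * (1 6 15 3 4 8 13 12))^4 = [6, 4, 2, 0, 15, 5, 12, 7, 3, 13, 10, 11, 8, 1, 14, 9] = (0 6 12 8 3)(1 4 15 9 13)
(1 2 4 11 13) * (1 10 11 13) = (1 2 4 13 10 11) = [0, 2, 4, 3, 13, 5, 6, 7, 8, 9, 11, 1, 12, 10]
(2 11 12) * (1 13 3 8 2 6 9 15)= (1 13 3 8 2 11 12 6 9 15)= [0, 13, 11, 8, 4, 5, 9, 7, 2, 15, 10, 12, 6, 3, 14, 1]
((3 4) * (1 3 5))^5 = [0, 3, 2, 4, 5, 1] = (1 3 4 5)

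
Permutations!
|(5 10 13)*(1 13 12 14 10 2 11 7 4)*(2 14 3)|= |(1 13 5 14 10 12 3 2 11 7 4)|= 11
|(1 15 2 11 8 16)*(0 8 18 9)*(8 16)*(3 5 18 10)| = |(0 16 1 15 2 11 10 3 5 18 9)| = 11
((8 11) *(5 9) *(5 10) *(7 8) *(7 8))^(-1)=[0, 1, 2, 3, 4, 10, 6, 7, 11, 5, 9, 8]=(5 10 9)(8 11)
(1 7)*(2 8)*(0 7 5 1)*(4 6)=(0 7)(1 5)(2 8)(4 6)=[7, 5, 8, 3, 6, 1, 4, 0, 2]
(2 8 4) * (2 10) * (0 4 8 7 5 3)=[4, 1, 7, 0, 10, 3, 6, 5, 8, 9, 2]=(0 4 10 2 7 5 3)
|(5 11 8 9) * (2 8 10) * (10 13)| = 7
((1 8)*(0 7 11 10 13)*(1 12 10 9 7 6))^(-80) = (0 12 6 10 1 13 8)(7 11 9) = [12, 13, 2, 3, 4, 5, 10, 11, 0, 7, 1, 9, 6, 8]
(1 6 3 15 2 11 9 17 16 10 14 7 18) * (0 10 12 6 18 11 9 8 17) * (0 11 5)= (0 10 14 7 5)(1 18)(2 9 11 8 17 16 12 6 3 15)= [10, 18, 9, 15, 4, 0, 3, 5, 17, 11, 14, 8, 6, 13, 7, 2, 12, 16, 1]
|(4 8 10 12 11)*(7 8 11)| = 4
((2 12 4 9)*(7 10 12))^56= [0, 1, 10, 3, 2, 5, 6, 12, 8, 7, 4, 11, 9]= (2 10 4)(7 12 9)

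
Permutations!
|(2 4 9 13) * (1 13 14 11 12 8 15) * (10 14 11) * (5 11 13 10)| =|(1 10 14 5 11 12 8 15)(2 4 9 13)| =8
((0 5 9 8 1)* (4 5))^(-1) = (0 1 8 9 5 4) = [1, 8, 2, 3, 0, 4, 6, 7, 9, 5]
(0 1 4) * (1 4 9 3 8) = (0 4)(1 9 3 8) = [4, 9, 2, 8, 0, 5, 6, 7, 1, 3]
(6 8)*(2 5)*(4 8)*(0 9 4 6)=(0 9 4 8)(2 5)=[9, 1, 5, 3, 8, 2, 6, 7, 0, 4]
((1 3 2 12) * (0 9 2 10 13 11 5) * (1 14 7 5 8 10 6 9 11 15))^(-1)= (0 5 7 14 12 2 9 6 3 1 15 13 10 8 11)= [5, 15, 9, 1, 4, 7, 3, 14, 11, 6, 8, 0, 2, 10, 12, 13]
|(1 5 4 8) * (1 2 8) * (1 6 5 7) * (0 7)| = |(0 7 1)(2 8)(4 6 5)| = 6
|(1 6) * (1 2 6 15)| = 2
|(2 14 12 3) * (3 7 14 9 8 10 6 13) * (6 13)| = |(2 9 8 10 13 3)(7 14 12)| = 6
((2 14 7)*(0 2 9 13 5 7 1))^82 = [14, 2, 1, 3, 4, 9, 6, 13, 8, 5, 10, 11, 12, 7, 0] = (0 14)(1 2)(5 9)(7 13)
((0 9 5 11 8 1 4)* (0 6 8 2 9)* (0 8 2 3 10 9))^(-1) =(0 2 6 4 1 8)(3 11 5 9 10) =[2, 8, 6, 11, 1, 9, 4, 7, 0, 10, 3, 5]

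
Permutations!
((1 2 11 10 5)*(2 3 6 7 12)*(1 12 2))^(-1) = (1 12 5 10 11 2 7 6 3) = [0, 12, 7, 1, 4, 10, 3, 6, 8, 9, 11, 2, 5]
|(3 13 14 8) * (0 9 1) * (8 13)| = |(0 9 1)(3 8)(13 14)| = 6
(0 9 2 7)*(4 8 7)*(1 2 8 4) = (0 9 8 7)(1 2) = [9, 2, 1, 3, 4, 5, 6, 0, 7, 8]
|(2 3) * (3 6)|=|(2 6 3)|=3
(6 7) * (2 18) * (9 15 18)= (2 9 15 18)(6 7)= [0, 1, 9, 3, 4, 5, 7, 6, 8, 15, 10, 11, 12, 13, 14, 18, 16, 17, 2]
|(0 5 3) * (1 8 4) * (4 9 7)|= |(0 5 3)(1 8 9 7 4)|= 15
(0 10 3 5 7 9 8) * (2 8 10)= (0 2 8)(3 5 7 9 10)= [2, 1, 8, 5, 4, 7, 6, 9, 0, 10, 3]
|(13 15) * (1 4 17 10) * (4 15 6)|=7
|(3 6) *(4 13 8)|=|(3 6)(4 13 8)|=6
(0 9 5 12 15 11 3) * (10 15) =(0 9 5 12 10 15 11 3) =[9, 1, 2, 0, 4, 12, 6, 7, 8, 5, 15, 3, 10, 13, 14, 11]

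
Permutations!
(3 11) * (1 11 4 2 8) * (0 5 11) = (0 5 11 3 4 2 8 1) = [5, 0, 8, 4, 2, 11, 6, 7, 1, 9, 10, 3]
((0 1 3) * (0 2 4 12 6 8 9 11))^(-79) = (0 1 3 2 4 12 6 8 9 11) = [1, 3, 4, 2, 12, 5, 8, 7, 9, 11, 10, 0, 6]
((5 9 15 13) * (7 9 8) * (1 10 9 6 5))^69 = (1 13 15 9 10)(5 8 7 6) = [0, 13, 2, 3, 4, 8, 5, 6, 7, 10, 1, 11, 12, 15, 14, 9]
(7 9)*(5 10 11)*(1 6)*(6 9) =(1 9 7 6)(5 10 11) =[0, 9, 2, 3, 4, 10, 1, 6, 8, 7, 11, 5]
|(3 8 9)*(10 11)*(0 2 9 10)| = |(0 2 9 3 8 10 11)| = 7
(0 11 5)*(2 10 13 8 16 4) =[11, 1, 10, 3, 2, 0, 6, 7, 16, 9, 13, 5, 12, 8, 14, 15, 4] =(0 11 5)(2 10 13 8 16 4)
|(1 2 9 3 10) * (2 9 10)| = 5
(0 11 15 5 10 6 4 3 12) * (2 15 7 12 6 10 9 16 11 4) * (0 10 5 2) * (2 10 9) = (0 4 3 6)(2 15 10 5)(7 12 9 16 11) = [4, 1, 15, 6, 3, 2, 0, 12, 8, 16, 5, 7, 9, 13, 14, 10, 11]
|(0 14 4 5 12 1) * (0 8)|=|(0 14 4 5 12 1 8)|=7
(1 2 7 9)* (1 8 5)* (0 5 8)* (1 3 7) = [5, 2, 1, 7, 4, 3, 6, 9, 8, 0] = (0 5 3 7 9)(1 2)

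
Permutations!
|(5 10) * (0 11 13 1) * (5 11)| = 6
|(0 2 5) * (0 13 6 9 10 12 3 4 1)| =11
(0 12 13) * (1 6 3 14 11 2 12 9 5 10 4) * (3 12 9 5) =[5, 6, 9, 14, 1, 10, 12, 7, 8, 3, 4, 2, 13, 0, 11] =(0 5 10 4 1 6 12 13)(2 9 3 14 11)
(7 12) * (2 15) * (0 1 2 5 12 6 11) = [1, 2, 15, 3, 4, 12, 11, 6, 8, 9, 10, 0, 7, 13, 14, 5] = (0 1 2 15 5 12 7 6 11)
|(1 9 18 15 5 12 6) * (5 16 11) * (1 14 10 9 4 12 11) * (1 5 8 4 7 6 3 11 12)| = 15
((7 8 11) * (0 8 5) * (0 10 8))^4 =(5 7 11 8 10) =[0, 1, 2, 3, 4, 7, 6, 11, 10, 9, 5, 8]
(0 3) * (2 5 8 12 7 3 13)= [13, 1, 5, 0, 4, 8, 6, 3, 12, 9, 10, 11, 7, 2]= (0 13 2 5 8 12 7 3)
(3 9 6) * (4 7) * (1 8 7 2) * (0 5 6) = (0 5 6 3 9)(1 8 7 4 2) = [5, 8, 1, 9, 2, 6, 3, 4, 7, 0]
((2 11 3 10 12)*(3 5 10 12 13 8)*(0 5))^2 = (0 10 8 12 11 5 13 3 2) = [10, 1, 0, 2, 4, 13, 6, 7, 12, 9, 8, 5, 11, 3]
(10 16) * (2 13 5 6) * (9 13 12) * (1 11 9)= (1 11 9 13 5 6 2 12)(10 16)= [0, 11, 12, 3, 4, 6, 2, 7, 8, 13, 16, 9, 1, 5, 14, 15, 10]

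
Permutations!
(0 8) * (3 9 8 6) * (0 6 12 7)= [12, 1, 2, 9, 4, 5, 3, 0, 6, 8, 10, 11, 7]= (0 12 7)(3 9 8 6)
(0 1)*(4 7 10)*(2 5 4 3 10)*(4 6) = [1, 0, 5, 10, 7, 6, 4, 2, 8, 9, 3] = (0 1)(2 5 6 4 7)(3 10)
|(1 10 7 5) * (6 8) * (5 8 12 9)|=8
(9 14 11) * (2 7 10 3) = (2 7 10 3)(9 14 11) = [0, 1, 7, 2, 4, 5, 6, 10, 8, 14, 3, 9, 12, 13, 11]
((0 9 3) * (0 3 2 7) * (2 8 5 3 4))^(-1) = (0 7 2 4 3 5 8 9) = [7, 1, 4, 5, 3, 8, 6, 2, 9, 0]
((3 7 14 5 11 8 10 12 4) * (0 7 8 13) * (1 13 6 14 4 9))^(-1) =(0 13 1 9 12 10 8 3 4 7)(5 14 6 11) =[13, 9, 2, 4, 7, 14, 11, 0, 3, 12, 8, 5, 10, 1, 6]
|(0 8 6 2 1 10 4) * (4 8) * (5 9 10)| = |(0 4)(1 5 9 10 8 6 2)| = 14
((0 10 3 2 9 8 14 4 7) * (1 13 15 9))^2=[3, 15, 13, 1, 0, 5, 6, 10, 4, 14, 2, 11, 12, 9, 7, 8]=(0 3 1 15 8 4)(2 13 9 14 7 10)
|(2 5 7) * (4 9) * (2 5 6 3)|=6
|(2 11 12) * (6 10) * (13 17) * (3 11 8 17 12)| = |(2 8 17 13 12)(3 11)(6 10)| = 10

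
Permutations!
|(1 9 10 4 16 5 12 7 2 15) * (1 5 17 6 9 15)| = |(1 15 5 12 7 2)(4 16 17 6 9 10)| = 6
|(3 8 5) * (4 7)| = 6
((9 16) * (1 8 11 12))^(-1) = (1 12 11 8)(9 16) = [0, 12, 2, 3, 4, 5, 6, 7, 1, 16, 10, 8, 11, 13, 14, 15, 9]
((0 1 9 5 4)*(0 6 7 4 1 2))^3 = [2, 1, 0, 3, 4, 5, 6, 7, 8, 9] = (9)(0 2)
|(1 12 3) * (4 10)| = 6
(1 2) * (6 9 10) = (1 2)(6 9 10) = [0, 2, 1, 3, 4, 5, 9, 7, 8, 10, 6]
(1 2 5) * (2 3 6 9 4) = (1 3 6 9 4 2 5) = [0, 3, 5, 6, 2, 1, 9, 7, 8, 4]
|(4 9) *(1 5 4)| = 4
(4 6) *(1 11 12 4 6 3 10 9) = (1 11 12 4 3 10 9) = [0, 11, 2, 10, 3, 5, 6, 7, 8, 1, 9, 12, 4]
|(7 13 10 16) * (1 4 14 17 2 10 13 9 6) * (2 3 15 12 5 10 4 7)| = 20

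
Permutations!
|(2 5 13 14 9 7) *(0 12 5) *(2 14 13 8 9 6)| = 9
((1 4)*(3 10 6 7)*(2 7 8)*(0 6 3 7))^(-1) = (0 2 8 6)(1 4)(3 10) = [2, 4, 8, 10, 1, 5, 0, 7, 6, 9, 3]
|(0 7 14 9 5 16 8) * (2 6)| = 14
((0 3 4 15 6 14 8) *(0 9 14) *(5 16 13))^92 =(0 4 6 3 15)(5 13 16)(8 14 9) =[4, 1, 2, 15, 6, 13, 3, 7, 14, 8, 10, 11, 12, 16, 9, 0, 5]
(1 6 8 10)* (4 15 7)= [0, 6, 2, 3, 15, 5, 8, 4, 10, 9, 1, 11, 12, 13, 14, 7]= (1 6 8 10)(4 15 7)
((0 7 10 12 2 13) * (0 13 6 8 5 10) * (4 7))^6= (13)= [0, 1, 2, 3, 4, 5, 6, 7, 8, 9, 10, 11, 12, 13]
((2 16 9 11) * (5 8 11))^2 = (2 9 8)(5 11 16) = [0, 1, 9, 3, 4, 11, 6, 7, 2, 8, 10, 16, 12, 13, 14, 15, 5]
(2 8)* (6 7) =(2 8)(6 7) =[0, 1, 8, 3, 4, 5, 7, 6, 2]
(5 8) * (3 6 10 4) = (3 6 10 4)(5 8) = [0, 1, 2, 6, 3, 8, 10, 7, 5, 9, 4]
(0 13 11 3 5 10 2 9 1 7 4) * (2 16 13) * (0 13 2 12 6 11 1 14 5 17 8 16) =(0 12 6 11 3 17 8 16 2 9 14 5 10)(1 7 4 13) =[12, 7, 9, 17, 13, 10, 11, 4, 16, 14, 0, 3, 6, 1, 5, 15, 2, 8]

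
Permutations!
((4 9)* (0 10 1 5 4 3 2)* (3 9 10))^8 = (10)(0 2 3) = [2, 1, 3, 0, 4, 5, 6, 7, 8, 9, 10]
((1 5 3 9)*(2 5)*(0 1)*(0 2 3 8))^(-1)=(0 8 5 2 9 3 1)=[8, 0, 9, 1, 4, 2, 6, 7, 5, 3]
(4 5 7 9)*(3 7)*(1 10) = [0, 10, 2, 7, 5, 3, 6, 9, 8, 4, 1] = (1 10)(3 7 9 4 5)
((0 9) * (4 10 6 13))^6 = (4 6)(10 13) = [0, 1, 2, 3, 6, 5, 4, 7, 8, 9, 13, 11, 12, 10]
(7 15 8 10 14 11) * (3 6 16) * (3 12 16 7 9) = [0, 1, 2, 6, 4, 5, 7, 15, 10, 3, 14, 9, 16, 13, 11, 8, 12] = (3 6 7 15 8 10 14 11 9)(12 16)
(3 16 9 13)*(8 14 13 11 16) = (3 8 14 13)(9 11 16) = [0, 1, 2, 8, 4, 5, 6, 7, 14, 11, 10, 16, 12, 3, 13, 15, 9]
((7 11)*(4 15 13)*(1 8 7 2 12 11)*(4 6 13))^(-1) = (1 7 8)(2 11 12)(4 15)(6 13) = [0, 7, 11, 3, 15, 5, 13, 8, 1, 9, 10, 12, 2, 6, 14, 4]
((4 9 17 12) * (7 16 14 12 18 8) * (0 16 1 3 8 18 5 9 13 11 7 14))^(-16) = (18)(1 8 12 13 7 3 14 4 11)(5 17 9) = [0, 8, 2, 14, 11, 17, 6, 3, 12, 5, 10, 1, 13, 7, 4, 15, 16, 9, 18]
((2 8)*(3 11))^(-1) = (2 8)(3 11) = [0, 1, 8, 11, 4, 5, 6, 7, 2, 9, 10, 3]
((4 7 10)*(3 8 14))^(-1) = (3 14 8)(4 10 7) = [0, 1, 2, 14, 10, 5, 6, 4, 3, 9, 7, 11, 12, 13, 8]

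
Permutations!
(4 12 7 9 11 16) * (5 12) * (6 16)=[0, 1, 2, 3, 5, 12, 16, 9, 8, 11, 10, 6, 7, 13, 14, 15, 4]=(4 5 12 7 9 11 6 16)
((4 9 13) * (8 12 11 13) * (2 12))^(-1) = [0, 1, 8, 3, 13, 5, 6, 7, 9, 4, 10, 12, 2, 11] = (2 8 9 4 13 11 12)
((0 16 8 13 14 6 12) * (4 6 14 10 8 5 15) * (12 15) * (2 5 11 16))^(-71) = (0 2 5 12)(4 6 15)(8 13 10)(11 16) = [2, 1, 5, 3, 6, 12, 15, 7, 13, 9, 8, 16, 0, 10, 14, 4, 11]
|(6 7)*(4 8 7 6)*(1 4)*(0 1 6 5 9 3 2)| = 10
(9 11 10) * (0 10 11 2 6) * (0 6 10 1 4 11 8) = [1, 4, 10, 3, 11, 5, 6, 7, 0, 2, 9, 8] = (0 1 4 11 8)(2 10 9)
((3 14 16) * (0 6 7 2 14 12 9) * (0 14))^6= [7, 1, 6, 12, 4, 5, 2, 0, 8, 14, 10, 11, 9, 13, 16, 15, 3]= (0 7)(2 6)(3 12 9 14 16)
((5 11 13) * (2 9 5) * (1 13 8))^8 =(1 13 2 9 5 11 8) =[0, 13, 9, 3, 4, 11, 6, 7, 1, 5, 10, 8, 12, 2]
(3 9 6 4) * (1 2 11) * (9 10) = (1 2 11)(3 10 9 6 4) = [0, 2, 11, 10, 3, 5, 4, 7, 8, 6, 9, 1]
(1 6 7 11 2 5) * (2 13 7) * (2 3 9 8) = (1 6 3 9 8 2 5)(7 11 13) = [0, 6, 5, 9, 4, 1, 3, 11, 2, 8, 10, 13, 12, 7]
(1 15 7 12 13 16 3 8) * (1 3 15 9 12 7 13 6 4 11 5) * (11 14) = (1 9 12 6 4 14 11 5)(3 8)(13 16 15) = [0, 9, 2, 8, 14, 1, 4, 7, 3, 12, 10, 5, 6, 16, 11, 13, 15]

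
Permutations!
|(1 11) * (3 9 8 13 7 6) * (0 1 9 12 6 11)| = 30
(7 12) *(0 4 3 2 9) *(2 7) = (0 4 3 7 12 2 9) = [4, 1, 9, 7, 3, 5, 6, 12, 8, 0, 10, 11, 2]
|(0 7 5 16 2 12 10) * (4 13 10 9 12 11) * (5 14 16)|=|(0 7 14 16 2 11 4 13 10)(9 12)|=18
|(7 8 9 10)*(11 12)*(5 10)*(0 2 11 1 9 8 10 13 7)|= |(0 2 11 12 1 9 5 13 7 10)|= 10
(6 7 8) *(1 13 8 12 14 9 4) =[0, 13, 2, 3, 1, 5, 7, 12, 6, 4, 10, 11, 14, 8, 9] =(1 13 8 6 7 12 14 9 4)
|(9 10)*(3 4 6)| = 6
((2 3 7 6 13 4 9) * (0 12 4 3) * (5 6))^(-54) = (0 12 4 9 2)(3 7 5 6 13) = [12, 1, 0, 7, 9, 6, 13, 5, 8, 2, 10, 11, 4, 3]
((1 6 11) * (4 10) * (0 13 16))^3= (16)(4 10)= [0, 1, 2, 3, 10, 5, 6, 7, 8, 9, 4, 11, 12, 13, 14, 15, 16]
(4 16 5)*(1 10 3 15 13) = (1 10 3 15 13)(4 16 5) = [0, 10, 2, 15, 16, 4, 6, 7, 8, 9, 3, 11, 12, 1, 14, 13, 5]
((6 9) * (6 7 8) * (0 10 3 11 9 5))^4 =(0 9 5 11 6 3 8 10 7) =[9, 1, 2, 8, 4, 11, 3, 0, 10, 5, 7, 6]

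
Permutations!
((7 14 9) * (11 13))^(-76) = (7 9 14) = [0, 1, 2, 3, 4, 5, 6, 9, 8, 14, 10, 11, 12, 13, 7]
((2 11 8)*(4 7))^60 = (11) = [0, 1, 2, 3, 4, 5, 6, 7, 8, 9, 10, 11]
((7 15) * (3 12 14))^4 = (15)(3 12 14) = [0, 1, 2, 12, 4, 5, 6, 7, 8, 9, 10, 11, 14, 13, 3, 15]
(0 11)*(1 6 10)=(0 11)(1 6 10)=[11, 6, 2, 3, 4, 5, 10, 7, 8, 9, 1, 0]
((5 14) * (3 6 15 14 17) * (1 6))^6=(1 3 17 5 14 15 6)=[0, 3, 2, 17, 4, 14, 1, 7, 8, 9, 10, 11, 12, 13, 15, 6, 16, 5]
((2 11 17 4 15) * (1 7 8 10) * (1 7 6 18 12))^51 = (1 12 18 6)(2 11 17 4 15) = [0, 12, 11, 3, 15, 5, 1, 7, 8, 9, 10, 17, 18, 13, 14, 2, 16, 4, 6]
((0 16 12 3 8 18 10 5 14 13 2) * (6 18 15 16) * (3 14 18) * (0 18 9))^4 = (0 15 13 5 3 12 18)(2 9 8 14 10 6 16) = [15, 1, 9, 12, 4, 3, 16, 7, 14, 8, 6, 11, 18, 5, 10, 13, 2, 17, 0]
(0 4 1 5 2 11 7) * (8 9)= (0 4 1 5 2 11 7)(8 9)= [4, 5, 11, 3, 1, 2, 6, 0, 9, 8, 10, 7]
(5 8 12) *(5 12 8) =(12) =[0, 1, 2, 3, 4, 5, 6, 7, 8, 9, 10, 11, 12]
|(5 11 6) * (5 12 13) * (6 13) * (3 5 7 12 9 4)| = 9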